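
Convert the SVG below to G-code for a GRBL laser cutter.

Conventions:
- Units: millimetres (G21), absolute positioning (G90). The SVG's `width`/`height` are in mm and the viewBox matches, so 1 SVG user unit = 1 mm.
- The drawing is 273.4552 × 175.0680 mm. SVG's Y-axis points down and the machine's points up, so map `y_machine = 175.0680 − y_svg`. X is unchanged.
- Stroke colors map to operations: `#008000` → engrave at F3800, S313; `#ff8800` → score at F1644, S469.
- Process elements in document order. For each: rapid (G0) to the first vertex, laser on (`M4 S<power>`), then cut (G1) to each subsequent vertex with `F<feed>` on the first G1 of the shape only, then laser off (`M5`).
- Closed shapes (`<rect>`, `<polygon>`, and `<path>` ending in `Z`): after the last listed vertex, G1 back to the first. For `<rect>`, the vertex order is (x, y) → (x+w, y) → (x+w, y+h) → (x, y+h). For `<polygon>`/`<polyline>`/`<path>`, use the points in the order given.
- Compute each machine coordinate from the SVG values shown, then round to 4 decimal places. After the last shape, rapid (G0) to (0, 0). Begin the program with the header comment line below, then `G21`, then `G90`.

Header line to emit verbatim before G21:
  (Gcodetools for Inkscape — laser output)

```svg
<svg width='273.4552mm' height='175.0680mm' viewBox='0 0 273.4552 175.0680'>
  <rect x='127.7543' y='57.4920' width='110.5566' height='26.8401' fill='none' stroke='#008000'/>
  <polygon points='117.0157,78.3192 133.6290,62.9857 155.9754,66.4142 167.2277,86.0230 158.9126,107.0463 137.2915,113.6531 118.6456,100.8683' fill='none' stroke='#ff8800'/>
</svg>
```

(Gcodetools for Inkscape — laser output)
G21
G90
G0 X127.7543 Y117.5760
M4 S313
G1 X238.3109 Y117.5760 F3800
G1 X238.3109 Y90.7359
G1 X127.7543 Y90.7359
G1 X127.7543 Y117.5760
M5
G0 X117.0157 Y96.7488
M4 S469
G1 X133.6290 Y112.0823 F1644
G1 X155.9754 Y108.6538
G1 X167.2277 Y89.0450
G1 X158.9126 Y68.0217
G1 X137.2915 Y61.4149
G1 X118.6456 Y74.1997
G1 X117.0157 Y96.7488
M5
G0 X0.0000 Y0.0000

Since the viewBox matches the mm dimensions, user units are millimetres directly. The only transform is the Y-flip y_m = 175.0680 − y_svg.

Shape 1 is a rectangle drawn with `<rect>`. Its stroke #008000 means engrave at S313, F3800. After flipping Y the toolpath is (127.7543,117.5760) → (238.3109,117.5760) → (238.3109,90.7359) → (127.7543,90.7359) → (127.7543,117.5760), returning to the start.

Shape 2 is a regular polygon drawn with `<polygon>`. Its stroke #ff8800 means score at S469, F1644. After flipping Y the toolpath is (117.0157,96.7488) → (133.6290,112.0823) → (155.9754,108.6538) → (167.2277,89.0450) → (158.9126,68.0217) → (137.2915,61.4149) → (118.6456,74.1997) → (117.0157,96.7488), returning to the start.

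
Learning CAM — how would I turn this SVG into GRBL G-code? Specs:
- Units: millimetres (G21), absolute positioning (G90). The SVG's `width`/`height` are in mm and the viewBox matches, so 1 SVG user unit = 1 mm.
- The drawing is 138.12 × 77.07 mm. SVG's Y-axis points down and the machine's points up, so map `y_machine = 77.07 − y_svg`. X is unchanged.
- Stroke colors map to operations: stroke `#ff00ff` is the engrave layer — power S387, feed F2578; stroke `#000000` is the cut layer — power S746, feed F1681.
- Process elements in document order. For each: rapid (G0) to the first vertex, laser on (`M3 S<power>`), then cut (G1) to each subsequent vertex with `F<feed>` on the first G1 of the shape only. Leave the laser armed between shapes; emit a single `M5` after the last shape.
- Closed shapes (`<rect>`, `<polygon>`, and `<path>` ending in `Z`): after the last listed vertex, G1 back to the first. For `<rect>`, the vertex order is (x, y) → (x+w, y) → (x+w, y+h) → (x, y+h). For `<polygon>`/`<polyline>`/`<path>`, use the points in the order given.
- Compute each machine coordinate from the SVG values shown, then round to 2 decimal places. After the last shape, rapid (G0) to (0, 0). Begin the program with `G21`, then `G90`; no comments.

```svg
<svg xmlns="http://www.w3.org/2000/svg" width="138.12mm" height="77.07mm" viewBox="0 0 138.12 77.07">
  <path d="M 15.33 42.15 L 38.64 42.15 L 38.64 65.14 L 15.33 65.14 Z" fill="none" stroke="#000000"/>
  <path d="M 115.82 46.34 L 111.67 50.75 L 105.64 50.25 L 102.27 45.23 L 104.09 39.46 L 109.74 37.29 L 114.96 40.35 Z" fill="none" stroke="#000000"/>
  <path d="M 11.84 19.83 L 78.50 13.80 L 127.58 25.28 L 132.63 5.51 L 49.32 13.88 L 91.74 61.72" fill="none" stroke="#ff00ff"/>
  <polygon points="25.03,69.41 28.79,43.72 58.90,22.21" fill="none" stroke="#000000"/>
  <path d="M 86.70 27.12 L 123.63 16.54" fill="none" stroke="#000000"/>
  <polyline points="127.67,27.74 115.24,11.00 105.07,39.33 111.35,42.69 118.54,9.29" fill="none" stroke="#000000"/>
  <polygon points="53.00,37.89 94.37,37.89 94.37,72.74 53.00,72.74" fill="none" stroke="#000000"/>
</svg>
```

G21
G90
G0 X15.33 Y34.92
M3 S746
G1 X38.64 Y34.92 F1681
G1 X38.64 Y11.93
G1 X15.33 Y11.93
G1 X15.33 Y34.92
G0 X115.82 Y30.73
M3 S746
G1 X111.67 Y26.32 F1681
G1 X105.64 Y26.82
G1 X102.27 Y31.84
G1 X104.09 Y37.61
G1 X109.74 Y39.78
G1 X114.96 Y36.72
G1 X115.82 Y30.73
G0 X11.84 Y57.24
M3 S387
G1 X78.50 Y63.27 F2578
G1 X127.58 Y51.79
G1 X132.63 Y71.56
G1 X49.32 Y63.19
G1 X91.74 Y15.35
G0 X25.03 Y7.66
M3 S746
G1 X28.79 Y33.35 F1681
G1 X58.90 Y54.86
G1 X25.03 Y7.66
G0 X86.70 Y49.95
M3 S746
G1 X123.63 Y60.53 F1681
G0 X127.67 Y49.33
M3 S746
G1 X115.24 Y66.07 F1681
G1 X105.07 Y37.74
G1 X111.35 Y34.38
G1 X118.54 Y67.78
G0 X53.00 Y39.18
M3 S746
G1 X94.37 Y39.18 F1681
G1 X94.37 Y4.33
G1 X53.00 Y4.33
G1 X53.00 Y39.18
M5
G0 X0.00 Y0.00

1 u = 1 mm; y_m = 77.07 − y.

[1] `<path>` rectangle, #000000→cut S746 F1681: (15.33,34.92) → (38.64,34.92) → (38.64,11.93) → (15.33,11.93) → (15.33,34.92) (closed)

[2] `<path>` regular polygon, #000000→cut S746 F1681: (115.82,30.73) → (111.67,26.32) → (105.64,26.82) → (102.27,31.84) → (104.09,37.61) → (109.74,39.78) → (114.96,36.72) → (115.82,30.73) (closed)

[3] `<path>` open polyline, #ff00ff→engrave S387 F2578: (11.84,57.24) → (78.50,63.27) → (127.58,51.79) → (132.63,71.56) → (49.32,63.19) → (91.74,15.35)

[4] `<polygon>` closed polygon, #000000→cut S746 F1681: (25.03,7.66) → (28.79,33.35) → (58.90,54.86) → (25.03,7.66) (closed)

[5] `<path>` line segment, #000000→cut S746 F1681: (86.70,49.95) → (123.63,60.53)

[6] `<polyline>` open polyline, #000000→cut S746 F1681: (127.67,49.33) → (115.24,66.07) → (105.07,37.74) → (111.35,34.38) → (118.54,67.78)

[7] `<polygon>` rectangle, #000000→cut S746 F1681: (53.00,39.18) → (94.37,39.18) → (94.37,4.33) → (53.00,4.33) → (53.00,39.18) (closed)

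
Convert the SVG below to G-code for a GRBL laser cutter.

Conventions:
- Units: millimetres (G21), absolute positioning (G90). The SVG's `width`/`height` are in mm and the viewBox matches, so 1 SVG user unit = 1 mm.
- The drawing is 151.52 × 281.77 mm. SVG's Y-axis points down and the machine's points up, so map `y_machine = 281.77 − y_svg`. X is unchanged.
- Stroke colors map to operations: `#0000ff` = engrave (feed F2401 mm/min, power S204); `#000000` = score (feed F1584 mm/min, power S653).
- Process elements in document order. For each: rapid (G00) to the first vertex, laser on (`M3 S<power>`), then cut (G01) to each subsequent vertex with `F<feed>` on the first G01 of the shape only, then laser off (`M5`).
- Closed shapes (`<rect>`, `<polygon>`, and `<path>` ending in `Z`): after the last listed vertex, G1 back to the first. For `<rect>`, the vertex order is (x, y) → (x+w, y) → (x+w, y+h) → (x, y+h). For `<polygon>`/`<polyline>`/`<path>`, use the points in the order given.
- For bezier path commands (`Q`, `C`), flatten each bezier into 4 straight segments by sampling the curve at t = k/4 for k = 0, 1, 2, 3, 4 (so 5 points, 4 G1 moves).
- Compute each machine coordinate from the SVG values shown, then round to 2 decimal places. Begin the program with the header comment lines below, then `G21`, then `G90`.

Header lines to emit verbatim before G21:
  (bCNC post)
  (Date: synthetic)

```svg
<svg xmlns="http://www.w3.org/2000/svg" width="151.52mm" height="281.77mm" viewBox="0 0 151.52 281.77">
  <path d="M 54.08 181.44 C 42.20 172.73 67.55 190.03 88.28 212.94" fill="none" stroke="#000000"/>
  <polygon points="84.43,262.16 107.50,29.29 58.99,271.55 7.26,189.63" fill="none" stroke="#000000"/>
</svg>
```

(bCNC post)
(Date: synthetic)
G21
G90
G00 X54.08 Y100.33
M3 S653
G01 X51.50 Y102.30 F1584
G01 X58.95 Y96.44
G01 X72.52 Y84.64
G01 X88.28 Y68.83
M5
G00 X84.43 Y19.61
M3 S653
G01 X107.50 Y252.48 F1584
G01 X58.99 Y10.22
G01 X7.26 Y92.14
G01 X84.43 Y19.61
M5

viewBox `0 0 151.52 281.77` with mm width/height → 1 unit = 1 mm. Flip: y_m = 281.77 − y_svg.

**Shape 1** — `<path>` cubic bezier, stroke `#000000` → score (S653, F1584). Control points (SVG): P0=(54.08,181.44), P1=(42.20,172.73), P2=(67.55,190.03), P3=(88.28,212.94); sampled at t=k/4. Machine vertices: (54.08,100.33) → (51.50,102.30) → (58.95,96.44) → (72.52,84.64) → (88.28,68.83). Open path.

**Shape 2** — `<polygon>` closed polygon, stroke `#000000` → score (S653, F1584). Machine vertices: (84.43,19.61) → (107.50,252.48) → (58.99,10.22) → (7.26,92.14) → (84.43,19.61). Closed: final G1 returns to the first vertex.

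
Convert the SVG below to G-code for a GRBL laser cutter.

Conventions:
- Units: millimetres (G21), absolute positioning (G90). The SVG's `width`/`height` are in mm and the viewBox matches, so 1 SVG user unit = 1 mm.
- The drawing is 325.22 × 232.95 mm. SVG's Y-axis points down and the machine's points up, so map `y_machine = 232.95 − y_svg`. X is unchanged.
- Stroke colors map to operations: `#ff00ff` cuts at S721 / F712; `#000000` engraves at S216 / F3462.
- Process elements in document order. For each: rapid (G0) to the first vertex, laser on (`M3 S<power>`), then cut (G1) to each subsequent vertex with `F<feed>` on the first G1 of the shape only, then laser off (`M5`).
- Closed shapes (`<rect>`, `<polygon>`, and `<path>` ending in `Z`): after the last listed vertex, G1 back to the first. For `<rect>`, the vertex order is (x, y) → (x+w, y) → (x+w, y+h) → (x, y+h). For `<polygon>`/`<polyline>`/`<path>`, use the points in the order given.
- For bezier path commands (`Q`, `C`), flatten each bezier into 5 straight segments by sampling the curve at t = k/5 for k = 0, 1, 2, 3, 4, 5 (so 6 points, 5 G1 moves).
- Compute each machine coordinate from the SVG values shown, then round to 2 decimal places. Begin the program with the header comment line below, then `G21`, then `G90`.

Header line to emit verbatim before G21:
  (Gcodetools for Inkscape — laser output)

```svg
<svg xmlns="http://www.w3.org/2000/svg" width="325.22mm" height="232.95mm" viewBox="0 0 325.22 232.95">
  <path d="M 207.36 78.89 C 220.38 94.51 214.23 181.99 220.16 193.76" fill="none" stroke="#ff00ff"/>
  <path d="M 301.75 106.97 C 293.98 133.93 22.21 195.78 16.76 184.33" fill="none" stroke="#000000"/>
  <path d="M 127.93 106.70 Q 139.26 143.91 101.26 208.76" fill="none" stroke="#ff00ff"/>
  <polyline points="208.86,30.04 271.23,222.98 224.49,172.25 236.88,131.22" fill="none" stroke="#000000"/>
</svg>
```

Since the viewBox matches the mm dimensions, user units are millimetres directly. The only transform is the Y-flip y_m = 232.95 − y_svg.

Shape 1 is a cubic bezier drawn with `<path>`. Its stroke #ff00ff means cut at S721, F712. After flipping Y the toolpath is (207.36,154.06) → (213.12,137.25) → (215.78,110.27) → (216.84,80.21) → (217.80,54.16) → (220.16,39.19).

Shape 2 is a cubic bezier drawn with `<path>`. Its stroke #000000 means engrave at S216, F3462. After flipping Y the toolpath is (301.75,125.98) → (269.65,106.48) → (199.65,83.80) → (117.19,63.14) → (47.75,49.68) → (16.76,48.62).

Shape 3 is a quadratic bezier drawn with `<path>`. Its stroke #ff00ff means cut at S721, F712. After flipping Y the toolpath is (127.93,126.25) → (130.49,110.26) → (129.10,92.06) → (123.77,71.65) → (114.49,49.02) → (101.26,24.19).

Shape 4 is a open polyline drawn with `<polyline>`. Its stroke #000000 means engrave at S216, F3462. After flipping Y the toolpath is (208.86,202.91) → (271.23,9.97) → (224.49,60.70) → (236.88,101.73).

(Gcodetools for Inkscape — laser output)
G21
G90
G0 X207.36 Y154.06
M3 S721
G1 X213.12 Y137.25 F712
G1 X215.78 Y110.27
G1 X216.84 Y80.21
G1 X217.80 Y54.16
G1 X220.16 Y39.19
M5
G0 X301.75 Y125.98
M3 S216
G1 X269.65 Y106.48 F3462
G1 X199.65 Y83.80
G1 X117.19 Y63.14
G1 X47.75 Y49.68
G1 X16.76 Y48.62
M5
G0 X127.93 Y126.25
M3 S721
G1 X130.49 Y110.26 F712
G1 X129.10 Y92.06
G1 X123.77 Y71.65
G1 X114.49 Y49.02
G1 X101.26 Y24.19
M5
G0 X208.86 Y202.91
M3 S216
G1 X271.23 Y9.97 F3462
G1 X224.49 Y60.70
G1 X236.88 Y101.73
M5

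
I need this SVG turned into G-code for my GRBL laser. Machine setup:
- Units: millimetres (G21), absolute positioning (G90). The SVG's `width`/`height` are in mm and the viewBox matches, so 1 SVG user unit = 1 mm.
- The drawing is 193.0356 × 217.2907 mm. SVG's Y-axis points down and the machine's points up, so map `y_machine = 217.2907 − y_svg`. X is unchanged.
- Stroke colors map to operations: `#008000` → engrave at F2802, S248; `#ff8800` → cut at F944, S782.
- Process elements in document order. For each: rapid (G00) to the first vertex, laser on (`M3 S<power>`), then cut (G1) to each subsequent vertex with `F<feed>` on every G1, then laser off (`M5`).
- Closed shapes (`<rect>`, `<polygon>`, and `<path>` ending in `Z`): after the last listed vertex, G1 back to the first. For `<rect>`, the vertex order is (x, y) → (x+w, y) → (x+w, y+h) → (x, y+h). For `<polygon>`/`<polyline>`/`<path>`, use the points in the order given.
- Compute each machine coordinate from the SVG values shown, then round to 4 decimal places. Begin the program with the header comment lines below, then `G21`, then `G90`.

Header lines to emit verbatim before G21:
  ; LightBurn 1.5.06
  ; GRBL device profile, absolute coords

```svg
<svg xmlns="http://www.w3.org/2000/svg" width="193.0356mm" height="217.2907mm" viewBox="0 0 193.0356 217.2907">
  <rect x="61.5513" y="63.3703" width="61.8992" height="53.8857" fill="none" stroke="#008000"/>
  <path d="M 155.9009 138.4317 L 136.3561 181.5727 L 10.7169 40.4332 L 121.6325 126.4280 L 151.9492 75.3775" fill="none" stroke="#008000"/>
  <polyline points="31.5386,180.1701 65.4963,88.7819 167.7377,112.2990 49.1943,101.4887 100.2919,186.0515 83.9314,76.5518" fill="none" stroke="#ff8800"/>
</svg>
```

1 u = 1 mm; y_m = 217.2907 − y.

[1] `<rect>` rectangle, #008000→engrave S248 F2802: (61.5513,153.9204) → (123.4505,153.9204) → (123.4505,100.0347) → (61.5513,100.0347) → (61.5513,153.9204) (closed)

[2] `<path>` open polyline, #008000→engrave S248 F2802: (155.9009,78.8590) → (136.3561,35.7180) → (10.7169,176.8575) → (121.6325,90.8627) → (151.9492,141.9132)

[3] `<polyline>` open polyline, #ff8800→cut S782 F944: (31.5386,37.1206) → (65.4963,128.5088) → (167.7377,104.9917) → (49.1943,115.8020) → (100.2919,31.2392) → (83.9314,140.7389)

; LightBurn 1.5.06
; GRBL device profile, absolute coords
G21
G90
G00 X61.5513 Y153.9204
M3 S248
G1 X123.4505 Y153.9204 F2802
G1 X123.4505 Y100.0347 F2802
G1 X61.5513 Y100.0347 F2802
G1 X61.5513 Y153.9204 F2802
M5
G00 X155.9009 Y78.8590
M3 S248
G1 X136.3561 Y35.7180 F2802
G1 X10.7169 Y176.8575 F2802
G1 X121.6325 Y90.8627 F2802
G1 X151.9492 Y141.9132 F2802
M5
G00 X31.5386 Y37.1206
M3 S782
G1 X65.4963 Y128.5088 F944
G1 X167.7377 Y104.9917 F944
G1 X49.1943 Y115.8020 F944
G1 X100.2919 Y31.2392 F944
G1 X83.9314 Y140.7389 F944
M5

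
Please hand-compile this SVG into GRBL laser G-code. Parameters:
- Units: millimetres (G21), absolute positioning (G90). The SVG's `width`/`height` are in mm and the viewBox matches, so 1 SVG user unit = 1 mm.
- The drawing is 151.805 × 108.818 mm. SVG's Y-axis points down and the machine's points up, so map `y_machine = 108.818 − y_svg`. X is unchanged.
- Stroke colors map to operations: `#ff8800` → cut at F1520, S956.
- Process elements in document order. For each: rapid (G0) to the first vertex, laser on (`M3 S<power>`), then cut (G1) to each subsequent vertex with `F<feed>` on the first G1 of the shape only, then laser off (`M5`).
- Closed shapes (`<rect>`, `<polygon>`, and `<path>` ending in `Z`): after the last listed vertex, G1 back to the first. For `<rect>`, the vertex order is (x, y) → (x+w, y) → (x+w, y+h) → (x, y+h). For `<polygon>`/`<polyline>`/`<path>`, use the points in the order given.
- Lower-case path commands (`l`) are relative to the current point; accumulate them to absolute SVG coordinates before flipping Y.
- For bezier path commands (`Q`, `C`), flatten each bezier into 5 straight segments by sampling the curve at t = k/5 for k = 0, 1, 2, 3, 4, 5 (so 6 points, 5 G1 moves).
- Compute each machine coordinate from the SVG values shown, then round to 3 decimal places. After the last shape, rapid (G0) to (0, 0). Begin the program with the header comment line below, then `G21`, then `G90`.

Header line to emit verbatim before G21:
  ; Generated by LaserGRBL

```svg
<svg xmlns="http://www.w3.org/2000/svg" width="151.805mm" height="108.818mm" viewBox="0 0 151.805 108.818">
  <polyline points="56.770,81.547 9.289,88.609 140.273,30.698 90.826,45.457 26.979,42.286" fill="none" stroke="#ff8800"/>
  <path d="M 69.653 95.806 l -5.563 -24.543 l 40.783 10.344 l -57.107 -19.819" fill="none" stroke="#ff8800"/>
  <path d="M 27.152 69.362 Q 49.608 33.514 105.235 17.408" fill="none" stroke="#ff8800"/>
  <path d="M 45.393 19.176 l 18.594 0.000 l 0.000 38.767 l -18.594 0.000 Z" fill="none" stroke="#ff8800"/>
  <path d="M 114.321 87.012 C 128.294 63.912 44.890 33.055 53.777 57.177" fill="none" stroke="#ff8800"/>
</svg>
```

; Generated by LaserGRBL
G21
G90
G0 X56.770 Y27.271
M3 S956
G1 X9.289 Y20.209 F1520
G1 X140.273 Y78.120
G1 X90.826 Y63.361
G1 X26.979 Y66.532
M5
G0 X69.653 Y13.012
M3 S956
G1 X64.090 Y37.555 F1520
G1 X104.873 Y27.211
G1 X47.766 Y47.030
M5
G0 X27.152 Y39.456
M3 S956
G1 X37.461 Y53.006 F1520
G1 X50.424 Y64.976
G1 X66.041 Y75.366
G1 X84.311 Y84.178
G1 X105.235 Y91.410
M5
G0 X45.393 Y89.642
M3 S956
G1 X63.987 Y89.642 F1520
G1 X63.987 Y50.875
G1 X45.393 Y50.875
G1 X45.393 Y89.642
M5
G0 X114.321 Y21.806
M3 S956
G1 X112.537 Y36.095 F1520
G1 X96.486 Y49.234
G1 X75.274 Y58.213
G1 X58.002 Y60.019
G1 X53.777 Y51.641
M5
G0 X0.000 Y0.000

1 u = 1 mm; y_m = 108.818 − y.

[1] `<polyline>` open polyline, #ff8800→cut S956 F1520: (56.770,27.271) → (9.289,20.209) → (140.273,78.120) → (90.826,63.361) → (26.979,66.532)

[2] `<path>` open polyline, #ff8800→cut S956 F1520: (69.653,13.012) → (64.090,37.555) → (104.873,27.211) → (47.766,47.030)

[3] `<path>` quadratic bezier, #ff8800→cut S956 F1520: (27.152,39.456) → (37.461,53.006) → (50.424,64.976) → (66.041,75.366) → (84.311,84.178) → (105.235,91.410)

[4] `<path>` rectangle, #ff8800→cut S956 F1520: (45.393,89.642) → (63.987,89.642) → (63.987,50.875) → (45.393,50.875) → (45.393,89.642) (closed)

[5] `<path>` cubic bezier, #ff8800→cut S956 F1520: (114.321,21.806) → (112.537,36.095) → (96.486,49.234) → (75.274,58.213) → (58.002,60.019) → (53.777,51.641)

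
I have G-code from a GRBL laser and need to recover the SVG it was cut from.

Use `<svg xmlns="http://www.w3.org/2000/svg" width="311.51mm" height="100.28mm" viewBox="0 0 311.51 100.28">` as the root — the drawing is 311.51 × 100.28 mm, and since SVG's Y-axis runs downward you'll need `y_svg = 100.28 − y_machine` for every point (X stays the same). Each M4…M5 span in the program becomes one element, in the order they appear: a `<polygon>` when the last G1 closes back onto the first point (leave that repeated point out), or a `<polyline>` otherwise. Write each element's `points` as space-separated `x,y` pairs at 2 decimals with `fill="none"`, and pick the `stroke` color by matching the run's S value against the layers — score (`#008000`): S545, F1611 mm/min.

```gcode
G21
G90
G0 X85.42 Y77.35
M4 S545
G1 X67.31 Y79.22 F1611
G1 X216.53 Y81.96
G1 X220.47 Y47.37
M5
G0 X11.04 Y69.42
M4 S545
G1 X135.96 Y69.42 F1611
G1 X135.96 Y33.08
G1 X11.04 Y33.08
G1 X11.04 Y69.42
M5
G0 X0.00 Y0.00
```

Machine Y-up, SVG Y-down with viewBox height 100.28, so y_svg = 100.28 − y_machine; X carries over. Every run uses S545, so all elements get stroke `#008000` (score).

Run 1: The run is open, so emit a `<polyline>` with points (Y-flipped): 85.42,22.93 67.31,21.06 216.53,18.32 220.47,52.91.

Run 2: The run returns to its start, so emit a `<polygon>` with points (Y-flipped): 11.04,30.86 135.96,30.86 135.96,67.20 11.04,67.20.

<svg xmlns="http://www.w3.org/2000/svg" width="311.51mm" height="100.28mm" viewBox="0 0 311.51 100.28">
  <polyline points="85.42,22.93 67.31,21.06 216.53,18.32 220.47,52.91" fill="none" stroke="#008000"/>
  <polygon points="11.04,30.86 135.96,30.86 135.96,67.20 11.04,67.20" fill="none" stroke="#008000"/>
</svg>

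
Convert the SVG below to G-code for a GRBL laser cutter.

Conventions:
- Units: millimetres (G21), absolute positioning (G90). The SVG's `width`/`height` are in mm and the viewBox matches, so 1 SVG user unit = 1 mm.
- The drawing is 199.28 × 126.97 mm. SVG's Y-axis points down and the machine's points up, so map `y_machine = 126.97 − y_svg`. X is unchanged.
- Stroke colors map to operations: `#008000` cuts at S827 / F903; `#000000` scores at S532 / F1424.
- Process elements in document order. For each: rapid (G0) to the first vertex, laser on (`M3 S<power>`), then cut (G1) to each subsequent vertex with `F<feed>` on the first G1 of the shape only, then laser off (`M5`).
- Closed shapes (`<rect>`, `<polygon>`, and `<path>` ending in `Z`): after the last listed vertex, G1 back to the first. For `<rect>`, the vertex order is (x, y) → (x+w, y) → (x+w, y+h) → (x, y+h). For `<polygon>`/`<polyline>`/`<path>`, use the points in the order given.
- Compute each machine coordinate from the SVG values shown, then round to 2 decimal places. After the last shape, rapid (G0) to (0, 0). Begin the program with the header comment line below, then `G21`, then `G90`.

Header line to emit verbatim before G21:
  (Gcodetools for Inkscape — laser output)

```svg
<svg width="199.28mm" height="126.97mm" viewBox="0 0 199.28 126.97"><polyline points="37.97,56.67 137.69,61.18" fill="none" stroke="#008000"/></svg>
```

viewBox `0 0 199.28 126.97` with mm width/height → 1 unit = 1 mm. Flip: y_m = 126.97 − y_svg.

**Shape 1** — `<polyline>` line segment, stroke `#008000` → cut (S827, F903). Machine vertices: (37.97,70.30) → (137.69,65.79). Open path.

(Gcodetools for Inkscape — laser output)
G21
G90
G0 X37.97 Y70.30
M3 S827
G1 X137.69 Y65.79 F903
M5
G0 X0.00 Y0.00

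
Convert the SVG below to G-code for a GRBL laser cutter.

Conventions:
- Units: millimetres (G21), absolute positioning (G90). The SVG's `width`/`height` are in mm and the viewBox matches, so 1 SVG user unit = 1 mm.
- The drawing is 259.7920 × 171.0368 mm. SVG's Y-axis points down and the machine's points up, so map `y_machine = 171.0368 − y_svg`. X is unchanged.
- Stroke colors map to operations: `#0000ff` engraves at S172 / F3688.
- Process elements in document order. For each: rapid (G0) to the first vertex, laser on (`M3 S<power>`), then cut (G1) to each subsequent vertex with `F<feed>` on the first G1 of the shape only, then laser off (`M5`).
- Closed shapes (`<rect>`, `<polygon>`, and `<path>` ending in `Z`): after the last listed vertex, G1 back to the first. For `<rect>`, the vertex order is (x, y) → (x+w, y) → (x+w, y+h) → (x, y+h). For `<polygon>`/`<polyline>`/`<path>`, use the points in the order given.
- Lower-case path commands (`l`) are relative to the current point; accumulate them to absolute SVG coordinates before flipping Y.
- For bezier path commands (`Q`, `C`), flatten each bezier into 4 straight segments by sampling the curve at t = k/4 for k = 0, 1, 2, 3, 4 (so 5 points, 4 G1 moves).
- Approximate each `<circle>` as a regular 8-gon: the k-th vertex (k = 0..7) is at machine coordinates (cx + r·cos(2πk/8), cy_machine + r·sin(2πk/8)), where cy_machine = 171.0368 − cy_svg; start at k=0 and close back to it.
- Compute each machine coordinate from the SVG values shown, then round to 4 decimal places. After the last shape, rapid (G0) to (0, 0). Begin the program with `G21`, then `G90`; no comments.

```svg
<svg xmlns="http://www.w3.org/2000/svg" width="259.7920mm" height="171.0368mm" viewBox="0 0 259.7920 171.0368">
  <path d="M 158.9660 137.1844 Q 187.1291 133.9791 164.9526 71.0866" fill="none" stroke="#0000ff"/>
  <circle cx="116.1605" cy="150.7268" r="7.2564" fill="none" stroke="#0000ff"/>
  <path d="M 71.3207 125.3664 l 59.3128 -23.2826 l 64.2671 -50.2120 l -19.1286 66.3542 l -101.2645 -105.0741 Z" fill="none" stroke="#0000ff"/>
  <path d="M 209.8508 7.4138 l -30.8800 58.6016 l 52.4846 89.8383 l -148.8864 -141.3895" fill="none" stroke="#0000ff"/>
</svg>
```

viewBox `0 0 259.7920 171.0368` with mm width/height → 1 unit = 1 mm. Flip: y_m = 171.0368 − y_svg.

**Shape 1** — `<path>` quadratic bezier, stroke `#0000ff` → engrave (S172, F3688). Control points (SVG): P0=(158.9660,137.1844), P1=(187.1291,133.9791), P2=(164.9526,71.0866); sampled at t=k/4. Machine vertices: (158.9660,33.8524) → (169.9013,39.1855) → (174.5442,51.9795) → (172.8946,72.2344) → (164.9526,99.9502). Open path.

**Shape 2** — `<circle>` circle, stroke `#0000ff` → engrave (S172, F3688). Machine vertices: (123.4169,20.3100) → (121.2915,25.4410) → (116.1605,27.5664) → (111.0295,25.4410) → (108.9041,20.3100) → (111.0295,15.1790) → (116.1605,13.0536) → (121.2915,15.1790) → (123.4169,20.3100). Closed: final G1 returns to the first vertex.

**Shape 3** — `<path>` closed polygon, stroke `#0000ff` → engrave (S172, F3688). Machine vertices: (71.3207,45.6704) → (130.6335,68.9530) → (194.9006,119.1650) → (175.7720,52.8108) → (74.5075,157.8849) → (71.3207,45.6704). Closed: final G1 returns to the first vertex.

**Shape 4** — `<path>` open polyline, stroke `#0000ff` → engrave (S172, F3688). Machine vertices: (209.8508,163.6230) → (178.9708,105.0214) → (231.4554,15.1831) → (82.5690,156.5726). Open path.

G21
G90
G0 X158.9660 Y33.8524
M3 S172
G1 X169.9013 Y39.1855 F3688
G1 X174.5442 Y51.9795
G1 X172.8946 Y72.2344
G1 X164.9526 Y99.9502
M5
G0 X123.4169 Y20.3100
M3 S172
G1 X121.2915 Y25.4410 F3688
G1 X116.1605 Y27.5664
G1 X111.0295 Y25.4410
G1 X108.9041 Y20.3100
G1 X111.0295 Y15.1790
G1 X116.1605 Y13.0536
G1 X121.2915 Y15.1790
G1 X123.4169 Y20.3100
M5
G0 X71.3207 Y45.6704
M3 S172
G1 X130.6335 Y68.9530 F3688
G1 X194.9006 Y119.1650
G1 X175.7720 Y52.8108
G1 X74.5075 Y157.8849
G1 X71.3207 Y45.6704
M5
G0 X209.8508 Y163.6230
M3 S172
G1 X178.9708 Y105.0214 F3688
G1 X231.4554 Y15.1831
G1 X82.5690 Y156.5726
M5
G0 X0.0000 Y0.0000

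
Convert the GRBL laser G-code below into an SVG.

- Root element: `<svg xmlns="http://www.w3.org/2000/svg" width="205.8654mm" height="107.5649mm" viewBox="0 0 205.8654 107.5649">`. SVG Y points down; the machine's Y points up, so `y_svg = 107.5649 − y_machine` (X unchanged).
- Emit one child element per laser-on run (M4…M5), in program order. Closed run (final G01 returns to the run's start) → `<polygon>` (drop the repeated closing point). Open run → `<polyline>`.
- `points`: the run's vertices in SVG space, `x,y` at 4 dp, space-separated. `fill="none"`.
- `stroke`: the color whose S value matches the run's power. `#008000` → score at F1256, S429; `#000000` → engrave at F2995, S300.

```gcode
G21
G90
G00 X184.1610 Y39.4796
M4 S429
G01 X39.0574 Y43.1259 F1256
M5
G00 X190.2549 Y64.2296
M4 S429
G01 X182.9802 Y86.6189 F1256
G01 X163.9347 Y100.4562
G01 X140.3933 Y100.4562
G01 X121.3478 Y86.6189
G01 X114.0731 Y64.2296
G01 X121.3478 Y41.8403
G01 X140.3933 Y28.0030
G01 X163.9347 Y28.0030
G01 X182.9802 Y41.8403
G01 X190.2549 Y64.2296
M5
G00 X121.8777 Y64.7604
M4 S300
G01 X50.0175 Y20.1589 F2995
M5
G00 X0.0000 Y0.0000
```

Each laser-on run becomes one SVG element. Flip Y back into SVG space with y_svg = 107.5649 − y_machine.

Run 1: S429 ⇒ score layer `#008000`. The run is open, so emit a `<polyline>` with points (Y-flipped): 184.1610,68.0853 39.0574,64.4390.

Run 2: power S429 maps to stroke `#008000` (score). The run returns to its start, so emit a `<polygon>` with points (Y-flipped): 190.2549,43.3353 182.9802,20.9460 163.9347,7.1087 140.3933,7.1087 121.3478,20.9460 114.0731,43.3353 121.3478,65.7246 140.3933,79.5619 163.9347,79.5619 182.9802,65.7246.

Run 3: power S300 maps to stroke `#000000` (engrave). The run is open, so emit a `<polyline>` with points (Y-flipped): 121.8777,42.8045 50.0175,87.4060.

<svg xmlns="http://www.w3.org/2000/svg" width="205.8654mm" height="107.5649mm" viewBox="0 0 205.8654 107.5649">
  <polyline points="184.1610,68.0853 39.0574,64.4390" fill="none" stroke="#008000"/>
  <polygon points="190.2549,43.3353 182.9802,20.9460 163.9347,7.1087 140.3933,7.1087 121.3478,20.9460 114.0731,43.3353 121.3478,65.7246 140.3933,79.5619 163.9347,79.5619 182.9802,65.7246" fill="none" stroke="#008000"/>
  <polyline points="121.8777,42.8045 50.0175,87.4060" fill="none" stroke="#000000"/>
</svg>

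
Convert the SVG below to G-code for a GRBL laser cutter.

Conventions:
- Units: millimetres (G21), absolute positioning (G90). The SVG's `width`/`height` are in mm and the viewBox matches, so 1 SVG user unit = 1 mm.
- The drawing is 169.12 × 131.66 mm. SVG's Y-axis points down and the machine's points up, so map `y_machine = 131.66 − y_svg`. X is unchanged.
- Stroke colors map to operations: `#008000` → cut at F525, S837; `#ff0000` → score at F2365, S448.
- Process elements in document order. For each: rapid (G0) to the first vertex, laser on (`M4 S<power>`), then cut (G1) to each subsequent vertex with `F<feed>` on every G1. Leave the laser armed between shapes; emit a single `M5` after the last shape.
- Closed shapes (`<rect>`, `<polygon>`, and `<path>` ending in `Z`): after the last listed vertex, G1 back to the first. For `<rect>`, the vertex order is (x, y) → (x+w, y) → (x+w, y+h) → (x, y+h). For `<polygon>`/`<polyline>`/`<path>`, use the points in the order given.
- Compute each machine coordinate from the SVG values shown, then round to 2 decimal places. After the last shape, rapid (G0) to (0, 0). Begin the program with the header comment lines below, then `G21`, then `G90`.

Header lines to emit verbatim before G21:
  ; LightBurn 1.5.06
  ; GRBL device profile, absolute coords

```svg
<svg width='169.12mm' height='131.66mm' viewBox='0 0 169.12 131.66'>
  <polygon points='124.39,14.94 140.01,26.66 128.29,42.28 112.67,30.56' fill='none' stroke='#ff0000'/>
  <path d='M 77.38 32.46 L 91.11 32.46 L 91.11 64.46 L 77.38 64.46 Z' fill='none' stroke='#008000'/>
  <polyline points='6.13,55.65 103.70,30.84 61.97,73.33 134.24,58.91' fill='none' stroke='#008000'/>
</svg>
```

1 u = 1 mm; y_m = 131.66 − y.

[1] `<polygon>` regular polygon, #ff0000→score S448 F2365: (124.39,116.72) → (140.01,105.00) → (128.29,89.38) → (112.67,101.10) → (124.39,116.72) (closed)

[2] `<path>` rectangle, #008000→cut S837 F525: (77.38,99.20) → (91.11,99.20) → (91.11,67.20) → (77.38,67.20) → (77.38,99.20) (closed)

[3] `<polyline>` open polyline, #008000→cut S837 F525: (6.13,76.01) → (103.70,100.82) → (61.97,58.33) → (134.24,72.75)

; LightBurn 1.5.06
; GRBL device profile, absolute coords
G21
G90
G0 X124.39 Y116.72
M4 S448
G1 X140.01 Y105.00 F2365
G1 X128.29 Y89.38 F2365
G1 X112.67 Y101.10 F2365
G1 X124.39 Y116.72 F2365
G0 X77.38 Y99.20
M4 S837
G1 X91.11 Y99.20 F525
G1 X91.11 Y67.20 F525
G1 X77.38 Y67.20 F525
G1 X77.38 Y99.20 F525
G0 X6.13 Y76.01
M4 S837
G1 X103.70 Y100.82 F525
G1 X61.97 Y58.33 F525
G1 X134.24 Y72.75 F525
M5
G0 X0.00 Y0.00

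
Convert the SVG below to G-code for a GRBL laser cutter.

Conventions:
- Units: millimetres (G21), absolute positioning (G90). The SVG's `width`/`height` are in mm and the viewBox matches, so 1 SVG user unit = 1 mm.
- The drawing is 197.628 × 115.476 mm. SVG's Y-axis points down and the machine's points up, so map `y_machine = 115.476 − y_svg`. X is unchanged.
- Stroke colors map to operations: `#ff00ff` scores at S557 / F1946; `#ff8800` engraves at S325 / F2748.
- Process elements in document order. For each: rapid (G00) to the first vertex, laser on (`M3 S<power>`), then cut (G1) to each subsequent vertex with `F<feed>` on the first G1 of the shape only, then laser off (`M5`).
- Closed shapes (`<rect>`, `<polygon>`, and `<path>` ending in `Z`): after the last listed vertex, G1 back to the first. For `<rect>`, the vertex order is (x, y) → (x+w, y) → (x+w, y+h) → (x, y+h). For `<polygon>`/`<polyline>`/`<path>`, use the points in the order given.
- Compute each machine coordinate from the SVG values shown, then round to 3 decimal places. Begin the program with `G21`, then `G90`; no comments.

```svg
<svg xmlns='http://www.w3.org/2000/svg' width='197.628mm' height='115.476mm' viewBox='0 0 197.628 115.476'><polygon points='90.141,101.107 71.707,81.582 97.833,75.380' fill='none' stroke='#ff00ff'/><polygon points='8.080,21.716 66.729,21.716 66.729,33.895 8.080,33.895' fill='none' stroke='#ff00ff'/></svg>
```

Since the viewBox matches the mm dimensions, user units are millimetres directly. The only transform is the Y-flip y_m = 115.476 − y_svg.

Shape 1 is a regular polygon drawn with `<polygon>`. Its stroke #ff00ff means score at S557, F1946. After flipping Y the toolpath is (90.141,14.369) → (71.707,33.894) → (97.833,40.096) → (90.141,14.369), returning to the start.

Shape 2 is a rectangle drawn with `<polygon>`. Its stroke #ff00ff means score at S557, F1946. After flipping Y the toolpath is (8.080,93.760) → (66.729,93.760) → (66.729,81.581) → (8.080,81.581) → (8.080,93.760), returning to the start.

G21
G90
G00 X90.141 Y14.369
M3 S557
G1 X71.707 Y33.894 F1946
G1 X97.833 Y40.096
G1 X90.141 Y14.369
M5
G00 X8.080 Y93.760
M3 S557
G1 X66.729 Y93.760 F1946
G1 X66.729 Y81.581
G1 X8.080 Y81.581
G1 X8.080 Y93.760
M5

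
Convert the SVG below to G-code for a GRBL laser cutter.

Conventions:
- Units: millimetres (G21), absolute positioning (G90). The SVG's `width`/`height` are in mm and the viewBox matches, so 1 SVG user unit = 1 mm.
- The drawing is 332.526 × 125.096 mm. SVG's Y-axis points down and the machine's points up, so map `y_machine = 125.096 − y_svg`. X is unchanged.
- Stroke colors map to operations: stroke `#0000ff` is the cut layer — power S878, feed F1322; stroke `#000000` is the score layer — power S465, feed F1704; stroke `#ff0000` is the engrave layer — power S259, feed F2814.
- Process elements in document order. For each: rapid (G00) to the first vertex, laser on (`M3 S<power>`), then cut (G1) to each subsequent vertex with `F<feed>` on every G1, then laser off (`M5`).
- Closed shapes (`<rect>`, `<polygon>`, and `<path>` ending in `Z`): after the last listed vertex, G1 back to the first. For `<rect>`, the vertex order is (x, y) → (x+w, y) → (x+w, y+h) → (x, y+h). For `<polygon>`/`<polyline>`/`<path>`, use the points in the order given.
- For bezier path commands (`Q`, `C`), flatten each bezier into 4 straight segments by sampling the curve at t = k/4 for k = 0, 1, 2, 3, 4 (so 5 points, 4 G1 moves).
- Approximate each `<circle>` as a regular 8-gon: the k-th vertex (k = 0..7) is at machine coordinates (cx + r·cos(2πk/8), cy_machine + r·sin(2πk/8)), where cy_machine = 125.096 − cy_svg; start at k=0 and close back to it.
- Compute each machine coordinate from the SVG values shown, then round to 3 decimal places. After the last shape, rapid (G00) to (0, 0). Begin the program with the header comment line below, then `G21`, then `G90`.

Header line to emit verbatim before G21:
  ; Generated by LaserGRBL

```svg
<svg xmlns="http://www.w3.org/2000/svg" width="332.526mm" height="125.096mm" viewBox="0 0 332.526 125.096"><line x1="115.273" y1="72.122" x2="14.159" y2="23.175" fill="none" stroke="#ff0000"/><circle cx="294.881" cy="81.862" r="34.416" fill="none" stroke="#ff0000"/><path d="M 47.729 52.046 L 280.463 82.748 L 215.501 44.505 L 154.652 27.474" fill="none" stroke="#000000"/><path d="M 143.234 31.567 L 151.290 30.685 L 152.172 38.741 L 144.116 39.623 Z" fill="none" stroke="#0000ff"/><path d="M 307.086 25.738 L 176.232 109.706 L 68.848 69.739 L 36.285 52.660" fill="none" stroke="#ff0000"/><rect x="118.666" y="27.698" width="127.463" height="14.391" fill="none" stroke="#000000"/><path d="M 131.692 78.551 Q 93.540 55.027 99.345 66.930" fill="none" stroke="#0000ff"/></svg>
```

Since the viewBox matches the mm dimensions, user units are millimetres directly. The only transform is the Y-flip y_m = 125.096 − y_svg.

Shape 1 is a line segment drawn with `<line>`. Its stroke #ff0000 means engrave at S259, F2814. After flipping Y the toolpath is (115.273,52.974) → (14.159,101.921).

Shape 2 is a circle drawn with `<circle>`. Its stroke #ff0000 means engrave at S259, F2814. After flipping Y the toolpath is (329.297,43.234) → (319.217,67.570) → (294.881,77.650) → (270.545,67.570) → (260.465,43.234) → (270.545,18.898) → (294.881,8.818) → (319.217,18.898) → (329.297,43.234), returning to the start.

Shape 3 is a open polyline drawn with `<path>`. Its stroke #000000 means score at S465, F1704. After flipping Y the toolpath is (47.729,73.050) → (280.463,42.348) → (215.501,80.591) → (154.652,97.622).

Shape 4 is a regular polygon drawn with `<path>`. Its stroke #0000ff means cut at S878, F1322. After flipping Y the toolpath is (143.234,93.529) → (151.290,94.411) → (152.172,86.355) → (144.116,85.473) → (143.234,93.529), returning to the start.

Shape 5 is a open polyline drawn with `<path>`. Its stroke #ff0000 means engrave at S259, F2814. After flipping Y the toolpath is (307.086,99.358) → (176.232,15.390) → (68.848,55.357) → (36.285,72.436).

Shape 6 is a rectangle drawn with `<rect>`. Its stroke #000000 means score at S465, F1704. After flipping Y the toolpath is (118.666,97.398) → (246.129,97.398) → (246.129,83.007) → (118.666,83.007) → (118.666,97.398), returning to the start.

Shape 7 is a quadratic bezier drawn with `<path>`. Its stroke #0000ff means cut at S878, F1322. After flipping Y the toolpath is (131.692,46.545) → (115.363,56.093) → (104.529,61.212) → (99.190,61.903) → (99.345,58.166).

; Generated by LaserGRBL
G21
G90
G00 X115.273 Y52.974
M3 S259
G1 X14.159 Y101.921 F2814
M5
G00 X329.297 Y43.234
M3 S259
G1 X319.217 Y67.570 F2814
G1 X294.881 Y77.650 F2814
G1 X270.545 Y67.570 F2814
G1 X260.465 Y43.234 F2814
G1 X270.545 Y18.898 F2814
G1 X294.881 Y8.818 F2814
G1 X319.217 Y18.898 F2814
G1 X329.297 Y43.234 F2814
M5
G00 X47.729 Y73.050
M3 S465
G1 X280.463 Y42.348 F1704
G1 X215.501 Y80.591 F1704
G1 X154.652 Y97.622 F1704
M5
G00 X143.234 Y93.529
M3 S878
G1 X151.290 Y94.411 F1322
G1 X152.172 Y86.355 F1322
G1 X144.116 Y85.473 F1322
G1 X143.234 Y93.529 F1322
M5
G00 X307.086 Y99.358
M3 S259
G1 X176.232 Y15.390 F2814
G1 X68.848 Y55.357 F2814
G1 X36.285 Y72.436 F2814
M5
G00 X118.666 Y97.398
M3 S465
G1 X246.129 Y97.398 F1704
G1 X246.129 Y83.007 F1704
G1 X118.666 Y83.007 F1704
G1 X118.666 Y97.398 F1704
M5
G00 X131.692 Y46.545
M3 S878
G1 X115.363 Y56.093 F1322
G1 X104.529 Y61.212 F1322
G1 X99.190 Y61.903 F1322
G1 X99.345 Y58.166 F1322
M5
G00 X0.000 Y0.000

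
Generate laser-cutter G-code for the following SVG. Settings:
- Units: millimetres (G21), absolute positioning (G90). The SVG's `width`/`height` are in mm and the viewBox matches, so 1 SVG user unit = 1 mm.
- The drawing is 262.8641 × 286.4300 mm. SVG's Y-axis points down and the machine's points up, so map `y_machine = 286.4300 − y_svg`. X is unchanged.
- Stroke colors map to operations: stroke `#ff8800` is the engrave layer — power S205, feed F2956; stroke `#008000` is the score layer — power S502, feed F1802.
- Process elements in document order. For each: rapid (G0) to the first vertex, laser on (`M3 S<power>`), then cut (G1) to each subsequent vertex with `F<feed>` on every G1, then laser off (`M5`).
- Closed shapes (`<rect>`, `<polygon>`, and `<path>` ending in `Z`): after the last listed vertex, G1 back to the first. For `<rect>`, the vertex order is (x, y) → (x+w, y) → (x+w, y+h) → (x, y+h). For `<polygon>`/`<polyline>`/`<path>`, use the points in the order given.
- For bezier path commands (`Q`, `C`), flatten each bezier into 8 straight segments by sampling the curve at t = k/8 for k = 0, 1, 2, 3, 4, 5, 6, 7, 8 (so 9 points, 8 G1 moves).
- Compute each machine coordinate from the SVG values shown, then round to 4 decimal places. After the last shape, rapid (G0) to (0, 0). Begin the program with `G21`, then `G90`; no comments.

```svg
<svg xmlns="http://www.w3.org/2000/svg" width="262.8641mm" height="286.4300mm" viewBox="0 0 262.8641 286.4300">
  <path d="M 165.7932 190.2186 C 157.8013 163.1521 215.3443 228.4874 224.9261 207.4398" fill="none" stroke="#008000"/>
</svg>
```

viewBox `0 0 262.8641 286.4300` with mm width/height → 1 unit = 1 mm. Flip: y_m = 286.4300 − y_svg.

**Shape 1** — `<path>` cubic bezier, stroke `#008000` → score (S502, F1802). Control points (SVG): P0=(165.7932,190.2186), P1=(157.8013,163.1521), P2=(215.3443,228.4874), P3=(224.9261,207.4398); sampled at t=k/8. Machine vertices: (165.7932,96.2114) → (165.6465,102.3792) → (170.3137,101.9794) → (178.4647,97.1073) → (188.7695,89.8579) → (199.8981,82.3263) → (210.5204,76.6078) → (219.3064,74.7974) → (224.9261,78.9902). Open path.

G21
G90
G0 X165.7932 Y96.2114
M3 S502
G1 X165.6465 Y102.3792 F1802
G1 X170.3137 Y101.9794 F1802
G1 X178.4647 Y97.1073 F1802
G1 X188.7695 Y89.8579 F1802
G1 X199.8981 Y82.3263 F1802
G1 X210.5204 Y76.6078 F1802
G1 X219.3064 Y74.7974 F1802
G1 X224.9261 Y78.9902 F1802
M5
G0 X0.0000 Y0.0000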